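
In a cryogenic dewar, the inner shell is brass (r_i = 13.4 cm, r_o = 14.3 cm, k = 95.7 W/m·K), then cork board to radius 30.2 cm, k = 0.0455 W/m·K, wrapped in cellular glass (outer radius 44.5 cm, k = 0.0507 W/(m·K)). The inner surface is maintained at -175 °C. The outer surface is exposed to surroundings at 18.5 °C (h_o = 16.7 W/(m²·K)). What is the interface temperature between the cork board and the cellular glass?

T = -21.8 °C

Treat each layer as a resistance in series:
  R_brass = (1/0.134 − 1/0.143)/(4πk) = 0.4697/(4π·95.7) = 3.906×10^-4 K/W
  R_cork board = (1/0.143 − 1/0.302)/(4πk) = 3.682/(4π·0.0455) = 6.439 K/W
  R_cellular glass = (1/0.302 − 1/0.445)/(4πk) = 1.064/(4π·0.0507) = 1.670 K/W
  R_conv,out = 1/(4πr²h) = 1/(4π·0.445²·16.7) = 0.02406 K/W
ΣR = 3.906×10^-4 + 6.439 + 1.670 + 0.02406 = 8.133 K/W
Q = ΔT/ΣR = (-175 °C − 18.5 °C)/8.133 = -23.79 W
From the inner boundary to the cork board/cellular glass interface, ΣR_partial = 6.439 K/W.
T_interface = T_in − Q·ΣR_partial = -175 °C − (-23.79)(6.439) = -21.8 °C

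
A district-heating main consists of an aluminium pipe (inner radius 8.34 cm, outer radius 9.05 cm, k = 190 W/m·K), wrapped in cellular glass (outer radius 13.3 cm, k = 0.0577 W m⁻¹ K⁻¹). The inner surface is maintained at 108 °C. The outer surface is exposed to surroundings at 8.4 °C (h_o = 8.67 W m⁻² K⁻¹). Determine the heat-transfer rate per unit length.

Q' = 83.0 W/m

Series thermal resistances, inner to outer:
  R'_aluminium = ln(0.0905/0.0834)/(2πk) = 0.08170/(2π·190) = 6.844×10^-5 m·K/W
  R'_cellular glass = ln(0.133/0.0905)/(2πk) = 0.3850/(2π·0.0577) = 1.062 m·K/W
  R'_conv,out = 1/(2πr h) = 1/(2π·0.133·8.67) = 0.1380 m·K/W
ΣR = 6.844×10^-5 + 1.062 + 0.1380 = 1.200 m·K/W
Q' = ΔT/ΣR = (108 °C − 8.4 °C)/1.200 = 83.0 W/m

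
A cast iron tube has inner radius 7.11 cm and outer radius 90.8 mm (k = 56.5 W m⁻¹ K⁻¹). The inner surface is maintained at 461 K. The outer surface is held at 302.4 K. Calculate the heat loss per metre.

Q' = 230 kW/m

Q' = 2πk·ΔT/ln(r₂/r₁) = 2π × 56.5 × 158.6 / ln(0.0908/0.0711) = 2.30×10^5 W/m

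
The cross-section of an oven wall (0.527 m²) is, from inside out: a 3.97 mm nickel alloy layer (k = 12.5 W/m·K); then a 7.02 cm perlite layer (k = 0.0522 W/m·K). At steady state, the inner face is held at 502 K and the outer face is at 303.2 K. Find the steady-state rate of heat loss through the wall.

Treat each layer as a resistance in series:
  R_nickel alloy = L/(kA) = 0.00397/(12.5·0.527) = 6.027×10^-4 K/W
  R_perlite = L/(kA) = 0.0702/(0.0522·0.527) = 2.552 K/W
ΣR = 6.027×10^-4 + 2.552 = 2.553 K/W
Q = ΔT/ΣR = (502 K − 303.2 K)/2.553 = 77.9 W

Q = 77.9 W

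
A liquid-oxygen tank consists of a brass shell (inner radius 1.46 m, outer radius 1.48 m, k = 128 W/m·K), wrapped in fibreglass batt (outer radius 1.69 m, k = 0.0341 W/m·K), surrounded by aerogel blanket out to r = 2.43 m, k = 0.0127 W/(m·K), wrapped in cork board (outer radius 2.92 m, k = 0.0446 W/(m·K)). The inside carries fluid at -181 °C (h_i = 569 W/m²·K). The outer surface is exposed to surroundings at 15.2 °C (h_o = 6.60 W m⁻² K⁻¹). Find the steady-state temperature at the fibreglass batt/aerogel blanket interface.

Treat each layer as a resistance in series:
  R_conv,in = 1/(4πr²h) = 1/(4π·1.46²·569) = 6.561×10^-5 K/W
  R_brass = (1/1.46 − 1/1.48)/(4πk) = 0.009256/(4π·128) = 5.754×10^-6 K/W
  R_fibreglass batt = (1/1.48 − 1/1.69)/(4πk) = 0.08396/(4π·0.0341) = 0.1959 K/W
  R_aerogel blanket = (1/1.69 − 1/2.43)/(4πk) = 0.1802/(4π·0.0127) = 1.129 K/W
  R_cork board = (1/2.43 − 1/2.92)/(4πk) = 0.06906/(4π·0.0446) = 0.1232 K/W
  R_conv,out = 1/(4πr²h) = 1/(4π·2.92²·6.60) = 0.001414 K/W
ΣR = 6.561×10^-5 + 5.754×10^-6 + 0.1959 + 1.129 + 0.1232 + 0.001414 = 1.450 K/W
Q = ΔT/ΣR = (-181 °C − 15.2 °C)/1.450 = -135.3 W
From the inner boundary to the fibreglass batt/aerogel blanket interface, ΣR_partial = 0.1960 K/W.
T_interface = T_in − Q·ΣR_partial = -181 °C − (-135.3)(0.1960) = -154 °C

T = -154 °C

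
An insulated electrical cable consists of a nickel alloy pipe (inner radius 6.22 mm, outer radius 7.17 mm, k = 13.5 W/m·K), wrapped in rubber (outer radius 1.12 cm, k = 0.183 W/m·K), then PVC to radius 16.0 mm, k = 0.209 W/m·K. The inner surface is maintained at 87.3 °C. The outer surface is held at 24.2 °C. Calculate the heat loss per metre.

Q' = 95.4 W/m

Resistance network (inner→outer):
  R'_nickel alloy = ln(0.00717/0.00622)/(2πk) = 0.1421/(2π·13.5) = 0.001676 m·K/W
  R'_rubber = ln(0.0112/0.00717)/(2πk) = 0.4460/(2π·0.183) = 0.3879 m·K/W
  R'_PVC = ln(0.0160/0.0112)/(2πk) = 0.3567/(2π·0.209) = 0.2716 m·K/W
ΣR = 0.001676 + 0.3879 + 0.2716 = 0.6612 m·K/W
Q' = ΔT/ΣR = (87.3 °C − 24.2 °C)/0.6612 = 95.4 W/m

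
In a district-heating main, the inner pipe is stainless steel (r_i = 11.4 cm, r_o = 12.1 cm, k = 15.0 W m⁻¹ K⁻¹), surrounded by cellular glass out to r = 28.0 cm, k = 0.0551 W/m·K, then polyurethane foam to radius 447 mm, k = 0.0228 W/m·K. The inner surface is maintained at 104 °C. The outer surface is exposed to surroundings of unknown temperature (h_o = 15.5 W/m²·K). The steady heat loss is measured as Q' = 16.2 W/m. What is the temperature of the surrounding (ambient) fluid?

Series resistances:
  R'_stainless steel = ln(0.121/0.114)/(2πk) = 0.05959/(2π·15.0) = 6.323×10^-4 m·K/W
  R'_cellular glass = ln(0.280/0.121)/(2πk) = 0.8390/(2π·0.0551) = 2.423 m·K/W
  R'_polyurethane foam = ln(0.447/0.280)/(2πk) = 0.4678/(2π·0.0228) = 3.265 m·K/W
  R'_conv,out = 1/(2πr h) = 1/(2π·0.447·15.5) = 0.02297 m·K/W
ΣR = 5.712 m·K/W
ΔT = Q'·ΣR = 16.2 × 5.712 = 92.53 K
Heat flows outward, so T_out = T_in − ΔT = 104 − 92.53 = 11.5 °C

T_out = 11.5 °C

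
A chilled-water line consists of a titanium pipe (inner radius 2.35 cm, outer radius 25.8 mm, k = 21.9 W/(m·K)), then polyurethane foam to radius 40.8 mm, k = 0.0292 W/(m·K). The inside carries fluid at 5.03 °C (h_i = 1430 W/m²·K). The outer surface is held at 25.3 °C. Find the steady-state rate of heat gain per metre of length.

Resistance network (inner→outer):
  R'_conv,in = 1/(2πr h) = 1/(2π·0.0235·1430) = 0.004736 m·K/W
  R'_titanium = ln(0.0258/0.0235)/(2πk) = 0.09337/(2π·21.9) = 6.786×10^-4 m·K/W
  R'_polyurethane foam = ln(0.0408/0.0258)/(2πk) = 0.4583/(2π·0.0292) = 2.498 m·K/W
ΣR = 0.004736 + 6.786×10^-4 + 2.498 = 2.503 m·K/W
Q' = ΔT/ΣR = (5.03 °C − 25.3 °C)/2.503 = -8.10 W/m
(Negative Q' ⇒ heat flows inward; heat gain = 8.10 W/m.)

Q' = 8.10 W/m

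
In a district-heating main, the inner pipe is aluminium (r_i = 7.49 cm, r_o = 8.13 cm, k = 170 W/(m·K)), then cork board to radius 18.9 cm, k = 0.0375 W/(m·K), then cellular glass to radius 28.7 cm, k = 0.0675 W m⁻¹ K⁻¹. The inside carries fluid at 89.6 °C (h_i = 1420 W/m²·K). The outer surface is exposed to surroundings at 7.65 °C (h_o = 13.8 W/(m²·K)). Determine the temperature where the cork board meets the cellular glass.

T = 25.9 °C

Treat each layer as a resistance in series:
  R'_conv,in = 1/(2πr h) = 1/(2π·0.0749·1420) = 0.001496 m·K/W
  R'_aluminium = ln(0.0813/0.0749)/(2πk) = 0.08199/(2π·170) = 7.676×10^-5 m·K/W
  R'_cork board = ln(0.189/0.0813)/(2πk) = 0.8436/(2π·0.0375) = 3.580 m·K/W
  R'_cellular glass = ln(0.287/0.189)/(2πk) = 0.4177/(2π·0.0675) = 0.9850 m·K/W
  R'_conv,out = 1/(2πr h) = 1/(2π·0.287·13.8) = 0.04018 m·K/W
ΣR = 0.001496 + 7.676×10^-5 + 3.580 + 0.9850 + 0.04018 = 4.607 m·K/W
Q' = ΔT/ΣR = (89.6 °C − 7.65 °C)/4.607 = 17.79 W/m
From the inner boundary to the cork board/cellular glass interface, ΣR_partial = 3.582 m·K/W.
T_interface = T_in − Q'·ΣR_partial = 89.6 °C − (17.79)(3.582) = 25.9 °C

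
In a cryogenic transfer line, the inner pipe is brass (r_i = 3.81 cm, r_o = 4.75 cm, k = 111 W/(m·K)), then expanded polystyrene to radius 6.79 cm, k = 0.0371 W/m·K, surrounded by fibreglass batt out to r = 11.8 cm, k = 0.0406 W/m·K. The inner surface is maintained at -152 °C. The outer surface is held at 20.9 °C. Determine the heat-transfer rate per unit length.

Q' = 46.7 W/m

Series thermal resistances, inner to outer:
  R'_brass = ln(0.0475/0.0381)/(2πk) = 0.2205/(2π·111) = 3.162×10^-4 m·K/W
  R'_expanded polystyrene = ln(0.0679/0.0475)/(2πk) = 0.3573/(2π·0.0371) = 1.533 m·K/W
  R'_fibreglass batt = ln(0.118/0.0679)/(2πk) = 0.5526/(2π·0.0406) = 2.166 m·K/W
ΣR = 3.162×10^-4 + 1.533 + 2.166 = 3.699 m·K/W
Q' = ΔT/ΣR = (-152 °C − 20.9 °C)/3.699 = -46.7 W/m
(Negative Q' ⇒ heat flows inward; heat gain = 46.7 W/m.)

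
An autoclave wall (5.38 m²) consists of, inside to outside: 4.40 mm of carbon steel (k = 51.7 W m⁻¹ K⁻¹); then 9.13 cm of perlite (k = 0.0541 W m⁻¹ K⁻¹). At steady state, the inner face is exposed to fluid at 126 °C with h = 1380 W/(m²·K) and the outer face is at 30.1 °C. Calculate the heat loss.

Q = 306 W

Resistance network (inner→outer):
  R_conv,in = 1/(hA) = 1/(1380·5.38) = 1.347×10^-4 K/W
  R_carbon steel = L/(kA) = 0.00440/(51.7·5.38) = 1.582×10^-5 K/W
  R_perlite = L/(kA) = 0.0913/(0.0541·5.38) = 0.3137 K/W
ΣR = 1.347×10^-4 + 1.582×10^-5 + 0.3137 = 0.3139 K/W
Q = ΔT/ΣR = (126 °C − 30.1 °C)/0.3139 = 306 W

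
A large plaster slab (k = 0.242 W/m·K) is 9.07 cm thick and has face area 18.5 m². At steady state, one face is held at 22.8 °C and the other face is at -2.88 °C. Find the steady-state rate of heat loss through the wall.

Q = 1270 W

Q = kA·ΔT/L = 0.242 × 18.5 × |22.8 °C − -2.88 °C| / 0.0907 = 1270 W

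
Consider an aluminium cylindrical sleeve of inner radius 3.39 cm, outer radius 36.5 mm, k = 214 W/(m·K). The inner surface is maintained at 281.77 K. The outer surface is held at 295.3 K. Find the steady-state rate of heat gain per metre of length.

Q' = 2πk·ΔT/ln(r₂/r₁) = 2π × 214 × 13.53 / ln(0.0365/0.0339) = 2.46×10^5 W/m

Q' = 2.46×10^5 W/m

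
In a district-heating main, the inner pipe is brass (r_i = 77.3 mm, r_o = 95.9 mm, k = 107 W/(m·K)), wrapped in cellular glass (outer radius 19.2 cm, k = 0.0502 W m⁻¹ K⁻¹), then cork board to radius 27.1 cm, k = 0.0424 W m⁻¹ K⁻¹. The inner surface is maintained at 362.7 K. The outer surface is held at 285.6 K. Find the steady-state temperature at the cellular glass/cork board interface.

T = 314.1 K

Series thermal resistances, inner to outer:
  R'_brass = ln(0.0959/0.0773)/(2πk) = 0.2156/(2π·107) = 3.207×10^-4 m·K/W
  R'_cellular glass = ln(0.192/0.0959)/(2πk) = 0.6942/(2π·0.0502) = 2.201 m·K/W
  R'_cork board = ln(0.271/0.192)/(2πk) = 0.3446/(2π·0.0424) = 1.294 m·K/W
ΣR = 3.207×10^-4 + 2.201 + 1.294 = 3.495 m·K/W
Q' = ΔT/ΣR = (362.7 K − 285.6 K)/3.495 = 22.06 W/m
From the inner boundary to the cellular glass/cork board interface, ΣR_partial = 2.201 m·K/W.
T_interface = T_in − Q'·ΣR_partial = 362.7 K − (22.06)(2.201) = 314.1 K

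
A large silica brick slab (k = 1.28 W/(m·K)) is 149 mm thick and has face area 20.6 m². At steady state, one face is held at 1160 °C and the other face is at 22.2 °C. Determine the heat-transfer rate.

Q = kA·ΔT/L = 1.28 × 20.6 × |1160 °C − 22.2 °C| / 0.149 = 2.01×10^5 W

Q = 201 kW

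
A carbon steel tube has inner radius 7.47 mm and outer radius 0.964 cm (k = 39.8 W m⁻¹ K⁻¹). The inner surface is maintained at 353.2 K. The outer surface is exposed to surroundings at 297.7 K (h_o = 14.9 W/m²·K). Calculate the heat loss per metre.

Q' = 50.0 W/m

Treat each layer as a resistance in series:
  R'_carbon steel = ln(0.00964/0.00747)/(2πk) = 0.2550/(2π·39.8) = 0.001020 m·K/W
  R'_conv,out = 1/(2πr h) = 1/(2π·0.00964·14.9) = 1.108 m·K/W
ΣR = 0.001020 + 1.108 = 1.109 m·K/W
Q' = ΔT/ΣR = (353.2 K − 297.7 K)/1.109 = 50.0 W/m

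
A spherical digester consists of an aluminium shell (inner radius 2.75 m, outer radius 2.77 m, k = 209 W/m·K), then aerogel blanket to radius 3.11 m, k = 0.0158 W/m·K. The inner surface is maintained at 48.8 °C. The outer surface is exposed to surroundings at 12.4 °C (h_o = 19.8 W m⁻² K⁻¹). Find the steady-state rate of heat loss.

Q = 183 W

Resistance network (inner→outer):
  R_aluminium = (1/2.75 − 1/2.77)/(4πk) = 0.002626/(4π·209) = 9.997×10^-7 K/W
  R_aerogel blanket = (1/2.77 − 1/3.11)/(4πk) = 0.03947/(4π·0.0158) = 0.1988 K/W
  R_conv,out = 1/(4πr²h) = 1/(4π·3.11²·19.8) = 4.155×10^-4 K/W
ΣR = 9.997×10^-7 + 0.1988 + 4.155×10^-4 = 0.1992 K/W
Q = ΔT/ΣR = (48.8 °C − 12.4 °C)/0.1992 = 183 W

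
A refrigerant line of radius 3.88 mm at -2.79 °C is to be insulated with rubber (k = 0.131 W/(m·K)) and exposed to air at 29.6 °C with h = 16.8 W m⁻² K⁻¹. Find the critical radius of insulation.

r_cr = 0.780 cm

For a cylinder, r_cr = k_ins/h = 0.131/16.8 = 0.00780 m = 0.780 cm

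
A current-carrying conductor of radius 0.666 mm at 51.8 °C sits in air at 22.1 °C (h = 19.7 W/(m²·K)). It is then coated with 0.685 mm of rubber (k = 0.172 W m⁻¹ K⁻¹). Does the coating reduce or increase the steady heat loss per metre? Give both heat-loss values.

Critical radius for a cylinder: r_cr = k/h = 0.00873 m = 0.873 cm.
Outer radius after coating: r₂ = 6.66×10^-4 + 6.85×10^-4 = 0.001351 m.
Since r₁ < r_cr and r₂ ≤ r_cr, the coating moves toward the maximum at r_cr — heat loss rises.
Bare: R = 1/(2πr₁h) = 12.13 m·K/W; Q = 29.7/12.13 = 2.45 W/m.
Coated: R = R_cond + R_conv = 6.634 m·K/W; Q = 29.7/6.634 = 4.48 W/m.

increases: 2.45 → 4.48 W/m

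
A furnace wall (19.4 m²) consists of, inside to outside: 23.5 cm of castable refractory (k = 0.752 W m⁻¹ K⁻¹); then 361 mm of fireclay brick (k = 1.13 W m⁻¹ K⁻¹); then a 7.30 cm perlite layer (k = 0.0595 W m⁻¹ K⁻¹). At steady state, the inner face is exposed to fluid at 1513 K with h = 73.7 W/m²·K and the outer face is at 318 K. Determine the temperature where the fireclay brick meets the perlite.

Resistance network (inner→outer):
  R_conv,in = 1/(hA) = 1/(73.7·19.4) = 6.994×10^-4 K/W
  R_castable refractory = L/(kA) = 0.235/(0.752·19.4) = 0.01611 K/W
  R_fireclay brick = L/(kA) = 0.361/(1.13·19.4) = 0.01647 K/W
  R_perlite = L/(kA) = 0.0730/(0.0595·19.4) = 0.06324 K/W
ΣR = 6.994×10^-4 + 0.01611 + 0.01647 + 0.06324 = 0.09652 K/W
Q = ΔT/ΣR = (1513 K − 318 K)/0.09652 = 12380 W
From the inner boundary to the fireclay brick/perlite interface, ΣR_partial = 0.03328 K/W.
T_interface = T_in − Q·ΣR_partial = 1513 K − (12380)(0.03328) = 1101 K

T = 1101 K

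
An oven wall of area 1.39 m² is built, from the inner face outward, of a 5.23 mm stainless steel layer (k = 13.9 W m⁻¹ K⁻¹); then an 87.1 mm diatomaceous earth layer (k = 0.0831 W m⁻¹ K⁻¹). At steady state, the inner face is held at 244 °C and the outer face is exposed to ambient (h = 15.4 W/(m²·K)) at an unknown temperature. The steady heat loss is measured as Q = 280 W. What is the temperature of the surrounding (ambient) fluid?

T_out = 19.7 °C

Sum the resistances:
  R_stainless steel = L/(kA) = 0.00523/(13.9·1.39) = 2.707×10^-4 K/W
  R_diatomaceous earth = L/(kA) = 0.0871/(0.0831·1.39) = 0.7541 K/W
  R_conv,out = 1/(hA) = 1/(15.4·1.39) = 0.04672 K/W
ΣR = 0.8010 K/W
ΔT = Q·ΣR = 280 × 0.8010 = 224.3 K
Heat flows outward, so T_out = T_in − ΔT = 244 − 224.3 = 19.7 °C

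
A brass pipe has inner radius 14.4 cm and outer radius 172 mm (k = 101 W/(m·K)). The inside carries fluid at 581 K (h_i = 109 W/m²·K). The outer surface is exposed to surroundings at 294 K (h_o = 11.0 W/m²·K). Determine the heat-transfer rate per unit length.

Q' = 3040 W/m

Series thermal resistances, inner to outer:
  R'_conv,in = 1/(2πr h) = 1/(2π·0.144·109) = 0.01014 m·K/W
  R'_brass = ln(0.172/0.144)/(2πk) = 0.1777/(2π·101) = 2.800×10^-4 m·K/W
  R'_conv,out = 1/(2πr h) = 1/(2π·0.172·11.0) = 0.08412 m·K/W
ΣR = 0.01014 + 2.800×10^-4 + 0.08412 = 0.09454 m·K/W
Q' = ΔT/ΣR = (581 K − 294 K)/0.09454 = 3040 W/m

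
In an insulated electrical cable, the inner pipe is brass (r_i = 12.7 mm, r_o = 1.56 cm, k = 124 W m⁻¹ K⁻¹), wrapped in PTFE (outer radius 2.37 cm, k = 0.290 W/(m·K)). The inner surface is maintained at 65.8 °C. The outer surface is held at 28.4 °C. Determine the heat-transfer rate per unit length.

Series thermal resistances, inner to outer:
  R'_brass = ln(0.0156/0.0127)/(2πk) = 0.2057/(2π·124) = 2.640×10^-4 m·K/W
  R'_PTFE = ln(0.0237/0.0156)/(2πk) = 0.4182/(2π·0.290) = 0.2295 m·K/W
ΣR = 2.640×10^-4 + 0.2295 = 0.2298 m·K/W
Q' = ΔT/ΣR = (65.8 °C − 28.4 °C)/0.2298 = 163 W/m

Q' = 163 W/m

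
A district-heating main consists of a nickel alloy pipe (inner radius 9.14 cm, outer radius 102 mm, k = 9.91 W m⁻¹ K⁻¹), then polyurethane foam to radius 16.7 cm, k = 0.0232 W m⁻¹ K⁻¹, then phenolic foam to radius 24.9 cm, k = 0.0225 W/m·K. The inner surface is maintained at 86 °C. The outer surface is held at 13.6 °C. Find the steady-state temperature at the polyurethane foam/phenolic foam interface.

T = 46.5 °C

Series thermal resistances, inner to outer:
  R'_nickel alloy = ln(0.102/0.0914)/(2πk) = 0.1097/(2π·9.91) = 0.001762 m·K/W
  R'_polyurethane foam = ln(0.167/0.102)/(2πk) = 0.4930/(2π·0.0232) = 3.382 m·K/W
  R'_phenolic foam = ln(0.249/0.167)/(2πk) = 0.3995/(2π·0.0225) = 2.826 m·K/W
ΣR = 0.001762 + 3.382 + 2.826 = 6.210 m·K/W
Q' = ΔT/ΣR = (86 °C − 13.6 °C)/6.210 = 11.66 W/m
From the inner boundary to the polyurethane foam/phenolic foam interface, ΣR_partial = 3.384 m·K/W.
T_interface = T_in − Q'·ΣR_partial = 86 °C − (11.66)(3.384) = 46.5 °C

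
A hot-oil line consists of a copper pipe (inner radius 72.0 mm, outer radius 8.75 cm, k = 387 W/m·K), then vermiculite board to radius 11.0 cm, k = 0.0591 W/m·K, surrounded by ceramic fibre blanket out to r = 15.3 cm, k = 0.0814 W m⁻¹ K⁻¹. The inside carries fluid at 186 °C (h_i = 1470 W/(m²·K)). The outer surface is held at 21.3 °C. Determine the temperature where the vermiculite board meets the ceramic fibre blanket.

Treat each layer as a resistance in series:
  R'_conv,in = 1/(2πr h) = 1/(2π·0.0720·1470) = 0.001504 m·K/W
  R'_copper = ln(0.0875/0.0720)/(2πk) = 0.1950/(2π·387) = 8.018×10^-5 m·K/W
  R'_vermiculite board = ln(0.110/0.0875)/(2πk) = 0.2288/(2π·0.0591) = 0.6163 m·K/W
  R'_ceramic fibre blanket = ln(0.153/0.110)/(2πk) = 0.3300/(2π·0.0814) = 0.6451 m·K/W
ΣR = 0.001504 + 8.018×10^-5 + 0.6163 + 0.6451 = 1.263 m·K/W
Q' = ΔT/ΣR = (186 °C − 21.3 °C)/1.263 = 130.4 W/m
From the inner boundary to the vermiculite board/ceramic fibre blanket interface, ΣR_partial = 0.6179 m·K/W.
T_interface = T_in − Q'·ΣR_partial = 186 °C − (130.4)(0.6179) = 105 °C

T = 105 °C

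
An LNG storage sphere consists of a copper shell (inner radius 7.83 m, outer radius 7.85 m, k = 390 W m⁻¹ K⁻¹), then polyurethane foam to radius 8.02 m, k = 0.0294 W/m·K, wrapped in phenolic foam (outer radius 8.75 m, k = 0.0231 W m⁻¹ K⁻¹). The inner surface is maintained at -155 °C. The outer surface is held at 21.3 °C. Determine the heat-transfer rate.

Q = 4090 W

Resistance network (inner→outer):
  R_copper = (1/7.83 − 1/7.85)/(4πk) = 3.254×10^-4/(4π·390) = 6.639×10^-8 K/W
  R_polyurethane foam = (1/7.85 − 1/8.02)/(4πk) = 0.002700/(4π·0.0294) = 0.007309 K/W
  R_phenolic foam = (1/8.02 − 1/8.75)/(4πk) = 0.01040/(4π·0.0231) = 0.03584 K/W
ΣR = 6.639×10^-8 + 0.007309 + 0.03584 = 0.04315 K/W
Q = ΔT/ΣR = (-155 °C − 21.3 °C)/0.04315 = -4090 W
(Negative Q ⇒ heat flows inward; heat gain = 4090 W.)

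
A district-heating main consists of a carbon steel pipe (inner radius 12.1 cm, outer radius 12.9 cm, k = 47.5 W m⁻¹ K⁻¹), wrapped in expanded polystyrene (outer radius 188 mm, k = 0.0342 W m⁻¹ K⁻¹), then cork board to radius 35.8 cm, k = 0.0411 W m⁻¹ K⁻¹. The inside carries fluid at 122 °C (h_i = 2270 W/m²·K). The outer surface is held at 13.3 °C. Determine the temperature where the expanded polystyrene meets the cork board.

Treat each layer as a resistance in series:
  R'_conv,in = 1/(2πr h) = 1/(2π·0.121·2270) = 5.794×10^-4 m·K/W
  R'_carbon steel = ln(0.129/0.121)/(2πk) = 0.06402/(2π·47.5) = 2.145×10^-4 m·K/W
  R'_expanded polystyrene = ln(0.188/0.129)/(2πk) = 0.3766/(2π·0.0342) = 1.753 m·K/W
  R'_cork board = ln(0.358/0.188)/(2πk) = 0.6441/(2π·0.0411) = 2.494 m·K/W
ΣR = 5.794×10^-4 + 2.145×10^-4 + 1.753 + 2.494 = 4.248 m·K/W
Q' = ΔT/ΣR = (122 °C − 13.3 °C)/4.248 = 25.59 W/m
From the inner boundary to the expanded polystyrene/cork board interface, ΣR_partial = 1.754 m·K/W.
T_interface = T_in − Q'·ΣR_partial = 122 °C − (25.59)(1.754) = 77.1 °C

T = 77.1 °C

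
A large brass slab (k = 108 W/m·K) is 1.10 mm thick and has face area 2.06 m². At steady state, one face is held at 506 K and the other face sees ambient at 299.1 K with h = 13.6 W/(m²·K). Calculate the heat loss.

Series thermal resistances, inner to outer:
  R_brass = L/(kA) = 0.00110/(108·2.06) = 4.944×10^-6 K/W
  R_conv,out = 1/(hA) = 1/(13.6·2.06) = 0.03569 K/W
ΣR = 4.944×10^-6 + 0.03569 = 0.03569 K/W
Q = ΔT/ΣR = (506 K − 299.1 K)/0.03569 = 5800 W

Q = 5.80 kW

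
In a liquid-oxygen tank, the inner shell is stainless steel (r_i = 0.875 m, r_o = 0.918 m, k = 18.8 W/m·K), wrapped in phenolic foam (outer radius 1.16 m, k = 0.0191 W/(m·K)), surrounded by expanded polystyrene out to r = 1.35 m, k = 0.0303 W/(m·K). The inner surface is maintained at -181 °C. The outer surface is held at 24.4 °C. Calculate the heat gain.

Series thermal resistances, inner to outer:
  R_stainless steel = (1/0.875 − 1/0.918)/(4πk) = 0.05353/(4π·18.8) = 2.266×10^-4 K/W
  R_phenolic foam = (1/0.918 − 1/1.16)/(4πk) = 0.2273/(4π·0.0191) = 0.9468 K/W
  R_expanded polystyrene = (1/1.16 − 1/1.35)/(4πk) = 0.1213/(4π·0.0303) = 0.3186 K/W
ΣR = 2.266×10^-4 + 0.9468 + 0.3186 = 1.266 K/W
Q = ΔT/ΣR = (-181 °C − 24.4 °C)/1.266 = -162 W
(Negative Q ⇒ heat flows inward; heat gain = 162 W.)

Q = 162 W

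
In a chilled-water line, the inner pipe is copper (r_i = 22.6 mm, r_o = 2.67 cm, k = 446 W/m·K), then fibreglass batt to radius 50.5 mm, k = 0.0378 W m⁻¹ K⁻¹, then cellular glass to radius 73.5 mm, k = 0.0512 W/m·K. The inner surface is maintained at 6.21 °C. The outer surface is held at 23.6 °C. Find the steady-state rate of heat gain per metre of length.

Q' = 4.52 W/m

Treat each layer as a resistance in series:
  R'_copper = ln(0.0267/0.0226)/(2πk) = 0.1667/(2π·446) = 5.949×10^-5 m·K/W
  R'_fibreglass batt = ln(0.0505/0.0267)/(2πk) = 0.6373/(2π·0.0378) = 2.683 m·K/W
  R'_cellular glass = ln(0.0735/0.0505)/(2πk) = 0.3753/(2π·0.0512) = 1.167 m·K/W
ΣR = 5.949×10^-5 + 2.683 + 1.167 = 3.850 m·K/W
Q' = ΔT/ΣR = (6.21 °C − 23.6 °C)/3.850 = -4.52 W/m
(Negative Q' ⇒ heat flows inward; heat gain = 4.52 W/m.)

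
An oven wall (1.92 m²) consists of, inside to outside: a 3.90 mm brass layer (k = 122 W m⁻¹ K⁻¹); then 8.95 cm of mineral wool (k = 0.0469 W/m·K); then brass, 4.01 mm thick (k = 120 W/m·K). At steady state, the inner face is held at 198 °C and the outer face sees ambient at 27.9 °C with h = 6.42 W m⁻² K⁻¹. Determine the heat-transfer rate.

Resistance network (inner→outer):
  R_brass = L/(kA) = 0.00390/(122·1.92) = 1.665×10^-5 K/W
  R_mineral wool = L/(kA) = 0.0895/(0.0469·1.92) = 0.9939 K/W
  R_brass = L/(kA) = 0.00401/(120·1.92) = 1.740×10^-5 K/W
  R_conv,out = 1/(hA) = 1/(6.42·1.92) = 0.08113 K/W
ΣR = 1.665×10^-5 + 0.9939 + 1.740×10^-5 + 0.08113 = 1.075 K/W
Q = ΔT/ΣR = (198 °C − 27.9 °C)/1.075 = 158 W

Q = 158 W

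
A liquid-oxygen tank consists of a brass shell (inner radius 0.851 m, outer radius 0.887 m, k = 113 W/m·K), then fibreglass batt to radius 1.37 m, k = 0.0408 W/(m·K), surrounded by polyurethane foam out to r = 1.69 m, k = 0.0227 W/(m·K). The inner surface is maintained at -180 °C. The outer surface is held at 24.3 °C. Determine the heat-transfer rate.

Q = 162 W

Series thermal resistances, inner to outer:
  R_brass = (1/0.851 − 1/0.887)/(4πk) = 0.04769/(4π·113) = 3.359×10^-5 K/W
  R_fibreglass batt = (1/0.887 − 1/1.37)/(4πk) = 0.3975/(4π·0.0408) = 0.7752 K/W
  R_polyurethane foam = (1/1.37 − 1/1.69)/(4πk) = 0.1382/(4π·0.0227) = 0.4845 K/W
ΣR = 3.359×10^-5 + 0.7752 + 0.4845 = 1.260 K/W
Q = ΔT/ΣR = (-180 °C − 24.3 °C)/1.260 = -162 W
(Negative Q ⇒ heat flows inward; heat gain = 162 W.)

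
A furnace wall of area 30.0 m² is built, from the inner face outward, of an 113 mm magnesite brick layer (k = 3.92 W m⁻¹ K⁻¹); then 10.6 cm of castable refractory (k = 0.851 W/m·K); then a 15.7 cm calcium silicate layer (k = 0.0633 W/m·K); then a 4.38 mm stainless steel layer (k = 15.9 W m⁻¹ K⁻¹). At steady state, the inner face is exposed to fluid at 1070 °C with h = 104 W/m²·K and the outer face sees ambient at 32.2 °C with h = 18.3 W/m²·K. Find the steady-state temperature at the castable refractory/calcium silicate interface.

Series thermal resistances, inner to outer:
  R_conv,in = 1/(hA) = 1/(104·30.0) = 3.205×10^-4 K/W
  R_magnesite brick = L/(kA) = 0.113/(3.92·30.0) = 9.609×10^-4 K/W
  R_castable refractory = L/(kA) = 0.106/(0.851·30.0) = 0.004152 K/W
  R_calcium silicate = L/(kA) = 0.157/(0.0633·30.0) = 0.08268 K/W
  R_stainless steel = L/(kA) = 0.00438/(15.9·30.0) = 9.182×10^-6 K/W
  R_conv,out = 1/(hA) = 1/(18.3·30.0) = 0.001821 K/W
ΣR = 3.205×10^-4 + 9.609×10^-4 + 0.004152 + 0.08268 + 9.182×10^-6 + 0.001821 = 0.08994 K/W
Q = ΔT/ΣR = (1070 °C − 32.2 °C)/0.08994 = 11540 W
From the inner boundary to the castable refractory/calcium silicate interface, ΣR_partial = 0.005433 K/W.
T_interface = T_in − Q·ΣR_partial = 1070 °C − (11540)(0.005433) = 1007 °C

T = 1007 °C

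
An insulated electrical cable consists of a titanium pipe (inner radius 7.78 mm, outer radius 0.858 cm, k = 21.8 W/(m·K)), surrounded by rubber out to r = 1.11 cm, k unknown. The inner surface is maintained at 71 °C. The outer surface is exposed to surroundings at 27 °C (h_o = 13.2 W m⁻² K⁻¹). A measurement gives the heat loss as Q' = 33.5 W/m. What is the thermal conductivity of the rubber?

k = 0.181 W/m·K

ΣR = ΔT/Q' = |71 − 27|/33.5 = 1.313 m·K/W
Known resistances:
  R'_titanium = ln(0.00858/0.00778)/(2πk) = 0.09788/(2π·21.8) = 7.146×10^-4 m·K/W
  R'_conv,out = 1/(2πr h) = 1/(2π·0.0111·13.2) = 1.086 m·K/W
R_rubber = ΣR − ΣR_known = 1.313 − 1.087 = 0.2260 m·K/W
ln(r₂/r₁)/(2πk) = 0.2260 ⇒ k = 0.2575/(2π·0.2260) = 0.181 W/m·K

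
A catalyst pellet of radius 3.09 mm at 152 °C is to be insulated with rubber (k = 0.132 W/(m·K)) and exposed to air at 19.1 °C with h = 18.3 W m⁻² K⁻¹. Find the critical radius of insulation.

r_cr = 1.44 cm

For a sphere, r_cr = 2k_ins/h = 2·0.132/18.3 = 0.0144 m = 1.44 cm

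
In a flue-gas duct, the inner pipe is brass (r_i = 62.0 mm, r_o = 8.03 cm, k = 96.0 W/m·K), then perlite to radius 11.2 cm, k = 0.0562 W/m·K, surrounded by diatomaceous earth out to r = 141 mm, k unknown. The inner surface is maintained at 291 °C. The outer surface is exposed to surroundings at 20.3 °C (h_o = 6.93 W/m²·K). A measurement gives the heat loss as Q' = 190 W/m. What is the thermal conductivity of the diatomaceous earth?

k = 0.115 W/m·K

ΣR = ΔT/Q' = |291 − 20.3|/190 = 1.425 m·K/W
Known resistances:
  R'_brass = ln(0.0803/0.0620)/(2πk) = 0.2586/(2π·96.0) = 4.288×10^-4 m·K/W
  R'_perlite = ln(0.112/0.0803)/(2πk) = 0.3327/(2π·0.0562) = 0.9423 m·K/W
  R'_conv,out = 1/(2πr h) = 1/(2π·0.141·6.93) = 0.1629 m·K/W
R_diatomaceous earth = ΣR − ΣR_known = 1.425 − 1.106 = 0.3190 m·K/W
ln(r₂/r₁)/(2πk) = 0.3190 ⇒ k = 0.2303/(2π·0.3190) = 0.115 W/m·K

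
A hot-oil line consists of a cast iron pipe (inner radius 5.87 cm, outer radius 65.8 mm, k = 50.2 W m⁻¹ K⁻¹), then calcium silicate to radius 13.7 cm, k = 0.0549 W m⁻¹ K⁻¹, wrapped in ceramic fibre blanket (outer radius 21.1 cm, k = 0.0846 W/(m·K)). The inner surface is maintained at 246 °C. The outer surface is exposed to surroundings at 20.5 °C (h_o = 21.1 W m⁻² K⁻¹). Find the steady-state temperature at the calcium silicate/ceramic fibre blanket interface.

Series thermal resistances, inner to outer:
  R'_cast iron = ln(0.0658/0.0587)/(2πk) = 0.1142/(2π·50.2) = 3.620×10^-4 m·K/W
  R'_calcium silicate = ln(0.137/0.0658)/(2πk) = 0.7334/(2π·0.0549) = 2.126 m·K/W
  R'_ceramic fibre blanket = ln(0.211/0.137)/(2πk) = 0.4319/(2π·0.0846) = 0.8125 m·K/W
  R'_conv,out = 1/(2πr h) = 1/(2π·0.211·21.1) = 0.03575 m·K/W
ΣR = 3.620×10^-4 + 2.126 + 0.8125 + 0.03575 = 2.975 m·K/W
Q' = ΔT/ΣR = (246 °C − 20.5 °C)/2.975 = 75.80 W/m
From the inner boundary to the calcium silicate/ceramic fibre blanket interface, ΣR_partial = 2.126 m·K/W.
T_interface = T_in − Q'·ΣR_partial = 246 °C − (75.80)(2.126) = 84.8 °C

T = 84.8 °C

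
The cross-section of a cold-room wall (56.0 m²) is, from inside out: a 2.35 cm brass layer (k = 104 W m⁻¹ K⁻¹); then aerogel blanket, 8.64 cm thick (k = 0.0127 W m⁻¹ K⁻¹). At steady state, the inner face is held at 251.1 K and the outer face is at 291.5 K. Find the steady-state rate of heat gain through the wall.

Q = 333 W

Resistance network (inner→outer):
  R_brass = L/(kA) = 0.0235/(104·56.0) = 4.035×10^-6 K/W
  R_aerogel blanket = L/(kA) = 0.0864/(0.0127·56.0) = 0.1215 K/W
ΣR = 4.035×10^-6 + 0.1215 = 0.1215 K/W
Q = ΔT/ΣR = (251.1 K − 291.5 K)/0.1215 = -333 W
(Negative Q ⇒ heat flows inward; heat gain = 333 W.)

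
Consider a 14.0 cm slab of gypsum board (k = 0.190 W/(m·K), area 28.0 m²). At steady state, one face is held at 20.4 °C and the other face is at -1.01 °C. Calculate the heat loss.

Q = 814 W

Q = kA·ΔT/L = 0.190 × 28.0 × |20.4 °C − -1.01 °C| / 0.140 = 814 W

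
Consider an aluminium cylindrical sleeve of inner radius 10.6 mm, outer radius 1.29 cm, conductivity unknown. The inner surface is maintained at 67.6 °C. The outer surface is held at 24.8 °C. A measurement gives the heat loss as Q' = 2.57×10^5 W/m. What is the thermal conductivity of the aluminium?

k = 188 W/m·K

ΣR = ΔT/Q' = |67.6 − 24.8|/2.57×10^5 = 1.665×10^-4 m·K/W
ln(r₂/r₁)/(2πk) = 1.665×10^-4 ⇒ k = 0.1964/(2π·1.665×10^-4) = 188 W/m·K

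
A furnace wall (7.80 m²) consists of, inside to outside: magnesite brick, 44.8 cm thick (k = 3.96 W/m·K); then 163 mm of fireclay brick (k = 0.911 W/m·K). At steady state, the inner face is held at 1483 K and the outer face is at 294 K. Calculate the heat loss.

Q = 31.8 kW

Series thermal resistances, inner to outer:
  R_magnesite brick = L/(kA) = 0.448/(3.96·7.80) = 0.01450 K/W
  R_fireclay brick = L/(kA) = 0.163/(0.911·7.80) = 0.02294 K/W
ΣR = 0.01450 + 0.02294 = 0.03744 K/W
Q = ΔT/ΣR = (1483 K − 294 K)/0.03744 = 31800 W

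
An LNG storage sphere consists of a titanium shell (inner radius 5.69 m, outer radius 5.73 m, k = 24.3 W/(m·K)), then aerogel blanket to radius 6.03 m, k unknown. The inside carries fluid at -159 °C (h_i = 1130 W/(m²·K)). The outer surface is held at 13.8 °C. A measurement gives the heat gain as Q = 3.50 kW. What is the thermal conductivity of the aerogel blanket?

ΣR = ΔT/Q = |-159 − 13.8|/3500 = 0.04937 K/W
Known resistances:
  R_conv,in = 1/(4πr²h) = 1/(4π·5.69²·1130) = 2.175×10^-6 K/W
  R_titanium = (1/5.69 − 1/5.73)/(4πk) = 0.001227/(4π·24.3) = 4.018×10^-6 K/W
R_aerogel blanket = ΣR − ΣR_known = 0.04937 − 6.193×10^-6 = 0.04936 K/W
(1/r₁−1/r₂)/(4πk) = 0.04936 ⇒ k = 0.008683/(4π·0.04936) = 0.0140 W/m·K

k = 0.0140 W/m·K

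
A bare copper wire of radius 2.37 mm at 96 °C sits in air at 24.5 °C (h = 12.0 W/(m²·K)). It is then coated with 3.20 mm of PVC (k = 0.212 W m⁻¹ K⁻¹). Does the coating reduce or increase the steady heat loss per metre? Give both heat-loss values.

increases: 12.8 → 23.7 W/m

Critical radius for a cylinder: r_cr = k/h = 0.0177 m = 1.77 cm.
Outer radius after coating: r₂ = 0.00237 + 0.00320 = 0.00557 m.
Since r₁ < r_cr and r₂ ≤ r_cr, the coating moves toward the maximum at r_cr — heat loss rises.
Bare: R = 1/(2πr₁h) = 5.596 m·K/W; Q = 71.5/5.596 = 12.8 W/m.
Coated: R = R_cond + R_conv = 3.023 m·K/W; Q = 71.5/3.023 = 23.7 W/m.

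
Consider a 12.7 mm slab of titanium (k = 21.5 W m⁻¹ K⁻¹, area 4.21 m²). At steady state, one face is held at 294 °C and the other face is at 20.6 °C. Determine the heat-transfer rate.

Q = kA·ΔT/L = 21.5 × 4.21 × |294 °C − 20.6 °C| / 0.0127 = 1.95×10^6 W

Q = 1950 kW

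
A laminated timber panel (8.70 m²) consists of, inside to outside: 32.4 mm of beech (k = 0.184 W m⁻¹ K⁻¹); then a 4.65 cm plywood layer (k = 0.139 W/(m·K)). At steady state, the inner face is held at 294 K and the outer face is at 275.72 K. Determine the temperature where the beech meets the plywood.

T = 287.7 K

Treat each layer as a resistance in series:
  R_beech = L/(kA) = 0.0324/(0.184·8.70) = 0.02024 K/W
  R_plywood = L/(kA) = 0.0465/(0.139·8.70) = 0.03845 K/W
ΣR = 0.02024 + 0.03845 = 0.05869 K/W
Q = ΔT/ΣR = (294 K − 275.72 K)/0.05869 = 311.5 W
From the inner boundary to the beech/plywood interface, ΣR_partial = 0.02024 K/W.
T_interface = T_in − Q·ΣR_partial = 294 K − (311.5)(0.02024) = 287.7 K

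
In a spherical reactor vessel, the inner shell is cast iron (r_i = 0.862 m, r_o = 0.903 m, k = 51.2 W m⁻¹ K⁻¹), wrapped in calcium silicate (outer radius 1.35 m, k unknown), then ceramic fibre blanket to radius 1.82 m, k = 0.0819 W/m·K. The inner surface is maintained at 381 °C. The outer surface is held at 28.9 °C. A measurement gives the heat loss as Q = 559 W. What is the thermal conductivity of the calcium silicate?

ΣR = ΔT/Q = |381 − 28.9|/559 = 0.6299 K/W
Known resistances:
  R_cast iron = (1/0.862 − 1/0.903)/(4πk) = 0.05267/(4π·51.2) = 8.187×10^-5 K/W
  R_ceramic fibre blanket = (1/1.35 − 1/1.82)/(4πk) = 0.1913/(4π·0.0819) = 0.1859 K/W
R_calcium silicate = ΣR − ΣR_known = 0.6299 − 0.1860 = 0.4439 K/W
(1/r₁−1/r₂)/(4πk) = 0.4439 ⇒ k = 0.3667/(4π·0.4439) = 0.0657 W/m·K

k = 0.0657 W/m·K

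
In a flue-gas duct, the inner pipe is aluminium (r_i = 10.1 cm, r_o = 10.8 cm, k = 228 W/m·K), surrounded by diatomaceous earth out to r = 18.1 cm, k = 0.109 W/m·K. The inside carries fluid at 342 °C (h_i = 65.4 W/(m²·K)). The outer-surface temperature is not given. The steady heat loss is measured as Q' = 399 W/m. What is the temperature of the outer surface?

T_out = 31.5 °C

Series resistances:
  R'_conv,in = 1/(2πr h) = 1/(2π·0.101·65.4) = 0.02409 m·K/W
  R'_aluminium = ln(0.108/0.101)/(2πk) = 0.06701/(2π·228) = 4.678×10^-5 m·K/W
  R'_diatomaceous earth = ln(0.181/0.108)/(2πk) = 0.5164/(2π·0.109) = 0.7540 m·K/W
ΣR = 0.7781 m·K/W
ΔT = Q'·ΣR = 399 × 0.7781 = 310.5 K
Heat flows outward, so T_out = T_in − ΔT = 342 − 310.5 = 31.5 °C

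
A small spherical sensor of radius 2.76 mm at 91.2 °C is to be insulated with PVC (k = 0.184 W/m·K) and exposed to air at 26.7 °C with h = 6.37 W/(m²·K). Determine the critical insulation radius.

For a sphere, r_cr = 2k_ins/h = 2·0.184/6.37 = 0.0578 m = 5.78 cm

r_cr = 5.78 cm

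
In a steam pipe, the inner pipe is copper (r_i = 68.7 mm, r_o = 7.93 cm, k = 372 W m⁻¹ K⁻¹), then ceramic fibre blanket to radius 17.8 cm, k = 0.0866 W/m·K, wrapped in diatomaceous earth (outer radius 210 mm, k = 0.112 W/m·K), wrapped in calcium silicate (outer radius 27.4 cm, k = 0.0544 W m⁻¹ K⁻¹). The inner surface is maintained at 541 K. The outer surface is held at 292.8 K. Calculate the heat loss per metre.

Series thermal resistances, inner to outer:
  R'_copper = ln(0.0793/0.0687)/(2πk) = 0.1435/(2π·372) = 6.139×10^-5 m·K/W
  R'_ceramic fibre blanket = ln(0.178/0.0793)/(2πk) = 0.8085/(2π·0.0866) = 1.486 m·K/W
  R'_diatomaceous earth = ln(0.210/0.178)/(2πk) = 0.1653/(2π·0.112) = 0.2349 m·K/W
  R'_calcium silicate = ln(0.274/0.210)/(2πk) = 0.2660/(2π·0.0544) = 0.7783 m·K/W
ΣR = 6.139×10^-5 + 1.486 + 0.2349 + 0.7783 = 2.499 m·K/W
Q' = ΔT/ΣR = (541 K − 292.8 K)/2.499 = 99.3 W/m

Q' = 99.3 W/m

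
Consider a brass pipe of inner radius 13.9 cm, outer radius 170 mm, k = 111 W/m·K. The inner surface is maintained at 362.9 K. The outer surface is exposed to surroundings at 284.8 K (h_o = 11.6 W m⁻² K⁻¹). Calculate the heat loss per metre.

Resistance network (inner→outer):
  R'_brass = ln(0.170/0.139)/(2πk) = 0.2013/(2π·111) = 2.887×10^-4 m·K/W
  R'_conv,out = 1/(2πr h) = 1/(2π·0.170·11.6) = 0.08071 m·K/W
ΣR = 2.887×10^-4 + 0.08071 = 0.08100 m·K/W
Q' = ΔT/ΣR = (362.9 K − 284.8 K)/0.08100 = 964 W/m

Q' = 964 W/m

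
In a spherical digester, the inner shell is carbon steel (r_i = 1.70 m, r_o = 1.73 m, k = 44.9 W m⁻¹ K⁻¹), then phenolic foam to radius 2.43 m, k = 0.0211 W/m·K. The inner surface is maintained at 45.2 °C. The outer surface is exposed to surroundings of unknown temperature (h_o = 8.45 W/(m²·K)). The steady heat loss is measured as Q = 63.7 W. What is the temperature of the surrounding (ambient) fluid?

T_out = 5.09 °C

Series resistances:
  R_carbon steel = (1/1.70 − 1/1.73)/(4πk) = 0.01020/(4π·44.9) = 1.808×10^-5 K/W
  R_phenolic foam = (1/1.73 − 1/2.43)/(4πk) = 0.1665/(4π·0.0211) = 0.6280 K/W
  R_conv,out = 1/(4πr²h) = 1/(4π·2.43²·8.45) = 0.001595 K/W
ΣR = 0.6296 K/W
ΔT = Q·ΣR = 63.7 × 0.6296 = 40.11 K
Heat flows outward, so T_out = T_in − ΔT = 45.2 − 40.11 = 5.09 °C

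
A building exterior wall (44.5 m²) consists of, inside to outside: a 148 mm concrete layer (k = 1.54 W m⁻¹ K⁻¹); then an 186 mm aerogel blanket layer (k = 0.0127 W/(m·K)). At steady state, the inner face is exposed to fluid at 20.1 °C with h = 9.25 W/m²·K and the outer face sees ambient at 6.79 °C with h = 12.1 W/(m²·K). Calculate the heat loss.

Treat each layer as a resistance in series:
  R_conv,in = 1/(hA) = 1/(9.25·44.5) = 0.002429 K/W
  R_concrete = L/(kA) = 0.148/(1.54·44.5) = 0.002160 K/W
  R_aerogel blanket = L/(kA) = 0.186/(0.0127·44.5) = 0.3291 K/W
  R_conv,out = 1/(hA) = 1/(12.1·44.5) = 0.001857 K/W
ΣR = 0.002429 + 0.002160 + 0.3291 + 0.001857 = 0.3355 K/W
Q = ΔT/ΣR = (20.1 °C − 6.79 °C)/0.3355 = 39.7 W

Q = 39.7 W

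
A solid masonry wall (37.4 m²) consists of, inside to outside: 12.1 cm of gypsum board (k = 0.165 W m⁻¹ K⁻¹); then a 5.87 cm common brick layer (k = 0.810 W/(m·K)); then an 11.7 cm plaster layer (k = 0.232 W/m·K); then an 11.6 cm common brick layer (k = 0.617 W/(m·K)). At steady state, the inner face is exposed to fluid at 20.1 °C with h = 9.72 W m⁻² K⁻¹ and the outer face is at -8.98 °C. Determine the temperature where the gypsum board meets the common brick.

T = 4.91 °C

Series thermal resistances, inner to outer:
  R_conv,in = 1/(hA) = 1/(9.72·37.4) = 0.002751 K/W
  R_gypsum board = L/(kA) = 0.121/(0.165·37.4) = 0.01961 K/W
  R_common brick = L/(kA) = 0.0587/(0.810·37.4) = 0.001938 K/W
  R_plaster = L/(kA) = 0.117/(0.232·37.4) = 0.01348 K/W
  R_common brick = L/(kA) = 0.116/(0.617·37.4) = 0.005027 K/W
ΣR = 0.002751 + 0.01961 + 0.001938 + 0.01348 + 0.005027 = 0.04281 K/W
Q = ΔT/ΣR = (20.1 °C − -8.98 °C)/0.04281 = 679.3 W
From the inner boundary to the gypsum board/common brick interface, ΣR_partial = 0.02236 K/W.
T_interface = T_in − Q·ΣR_partial = 20.1 °C − (679.3)(0.02236) = 4.91 °C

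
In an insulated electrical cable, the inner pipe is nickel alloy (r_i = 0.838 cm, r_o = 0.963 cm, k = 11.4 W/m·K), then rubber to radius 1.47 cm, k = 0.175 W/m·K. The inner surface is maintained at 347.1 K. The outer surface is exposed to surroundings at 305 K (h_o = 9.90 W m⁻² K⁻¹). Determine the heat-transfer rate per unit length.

Treat each layer as a resistance in series:
  R'_nickel alloy = ln(0.00963/0.00838)/(2πk) = 0.1390/(2π·11.4) = 0.001941 m·K/W
  R'_rubber = ln(0.0147/0.00963)/(2πk) = 0.4230/(2π·0.175) = 0.3847 m·K/W
  R'_conv,out = 1/(2πr h) = 1/(2π·0.0147·9.90) = 1.094 m·K/W
ΣR = 0.001941 + 0.3847 + 1.094 = 1.481 m·K/W
Q' = ΔT/ΣR = (347.1 K − 305 K)/1.481 = 28.4 W/m

Q' = 28.4 W/m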